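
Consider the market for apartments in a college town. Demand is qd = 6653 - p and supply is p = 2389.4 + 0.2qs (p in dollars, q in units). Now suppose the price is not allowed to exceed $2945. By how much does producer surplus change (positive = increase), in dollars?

Rearranging supply gives qs = 5p - 11947. Setting quantity demanded equal to quantity supplied, 6653 - p = 5p - 11947, gives p* = 3100 and q* = 3553.
Because the ceiling (2945) lies below the market-clearing price, it is binding.
At p = 2945: qd = 6653 - 2945 = 3708 and qs = 5·2945 - 11947 = 2778.
Producer surplus without the control is ½ · (3100 - 2389.4) · 3553 = 1262380.9.
With the ceiling, producers sell 2778 units at 2945, so PS = ½ · (2945 - 2389.4) · 2778 = 771728.4.
Change in producer surplus = 771728.4 - 1262380.9 = -490652.5.

-490652.5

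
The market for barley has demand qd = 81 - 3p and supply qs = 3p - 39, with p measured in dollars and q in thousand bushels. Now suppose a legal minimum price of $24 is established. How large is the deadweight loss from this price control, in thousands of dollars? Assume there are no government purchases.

In a free market, 81 - 3p = 3p - 39 gives the equilibrium p* = 20, q* = 21.
Since 24 > 20, the floor is binding.
At p = 24: qd = 81 - 3·24 = 9 and qs = 3·24 - 39 = 33.
Quantity traded falls to 9. At q = 9 the demand price is (81 - 9)/3 = 24 and the supply price is (39 + 9)/3 = 16.
Deadweight loss = ½ · (24 - 16) · (21 - 9) = ½ · 8 · 12 = 48.

48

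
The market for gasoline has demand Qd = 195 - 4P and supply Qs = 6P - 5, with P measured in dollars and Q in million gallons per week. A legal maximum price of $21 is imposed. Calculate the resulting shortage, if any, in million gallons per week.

0

Without the control the market clears where 195 - 4P = 6P - 5, i.e. P* = 20 and Q* = 115.
The ceiling of 21 is above the equilibrium price 20, so it is not binding; the market clears at P* = 20, Q* = 115.
Since the control does not bind, there is no shortage.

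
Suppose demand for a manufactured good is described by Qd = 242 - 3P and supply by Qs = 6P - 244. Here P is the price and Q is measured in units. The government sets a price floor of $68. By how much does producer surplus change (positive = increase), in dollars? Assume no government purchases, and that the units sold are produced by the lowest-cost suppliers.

Equilibrium: 242 - 3P = 6P - 244, so 486 = 9P and P* = 54, Q* = 80.
The floor of 68 is above the equilibrium price 54, so it binds.
At P = 68: Qd = 242 - 3·68 = 38 and Qs = 6·68 - 244 = 164.
Producer surplus without the control is ½ · (54 - 122/3) · 80 = 1600/3.
With the floor, 38 units are sold at 68. The supply price at Q = 38 is 47, so PS = ½ · [(68 - 122/3) + (68 - 47)] · 38 = 2755/3.
Change in producer surplus = 2755/3 - 1600/3 = 385.

385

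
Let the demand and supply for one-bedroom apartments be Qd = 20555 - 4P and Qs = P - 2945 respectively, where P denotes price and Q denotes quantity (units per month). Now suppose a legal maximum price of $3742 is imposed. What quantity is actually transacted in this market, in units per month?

797

Equilibrium: 20555 - 4P = P - 2945, so 23500 = 5P and P* = 4700, Q* = 1755.
Since 3742 < 4700, the ceiling is binding.
At P = 3742: Qd = 20555 - 4·3742 = 5587 and Qs = 3742 - 2945 = 797.
The quantity actually transacted is the short side, supply: 797.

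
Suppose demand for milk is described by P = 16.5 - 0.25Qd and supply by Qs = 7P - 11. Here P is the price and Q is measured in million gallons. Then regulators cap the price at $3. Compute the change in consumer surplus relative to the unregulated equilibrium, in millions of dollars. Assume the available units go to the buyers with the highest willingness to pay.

Rearranging demand gives Qd = 66 - 4P. Setting quantity demanded equal to quantity supplied, 66 - 4P = 7P - 11, gives P* = 7 and Q* = 38.
Because the ceiling (3) lies below the market-clearing price, it is binding.
At P = 3: Qd = 66 - 4·3 = 54 and Qs = 7·3 - 11 = 10.
Consumer surplus without the control is ½ · (16.5 - 7) · 38 = 180.5.
With the ceiling, 10 units are sold at 3 (assume they go to the highest-value buyers). The demand price at Q = 10 is 14, so CS = ½ · [(16.5 - 3) + (14 - 3)] · 10 = 122.5.
Change in consumer surplus = 122.5 - 180.5 = -58.

-58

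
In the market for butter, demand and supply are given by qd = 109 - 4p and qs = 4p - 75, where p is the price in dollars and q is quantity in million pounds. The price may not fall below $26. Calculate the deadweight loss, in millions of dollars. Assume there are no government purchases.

36

Setting quantity demanded equal to quantity supplied, 109 - 4p = 4p - 75, gives p* = 23 and q* = 17.
Since 26 > 23, the floor is binding.
At p = 26: qd = 109 - 4·26 = 5 and qs = 4·26 - 75 = 29.
Quantity traded falls to 5. At q = 5 the demand price is (109 - 5)/4 = 26 and the supply price is (75 + 5)/4 = 20.
Deadweight loss = ½ · (26 - 20) · (17 - 5) = ½ · 6 · 12 = 36.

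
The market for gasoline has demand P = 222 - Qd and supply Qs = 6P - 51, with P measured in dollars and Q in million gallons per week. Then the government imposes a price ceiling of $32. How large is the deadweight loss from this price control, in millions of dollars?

1029

Rearranging demand gives Qd = 222 - P. Setting quantity demanded equal to quantity supplied, 222 - P = 6P - 51, gives P* = 39 and Q* = 183.
Because the ceiling (32) lies below the market-clearing price, it is binding.
At P = 32: Qd = 222 - 32 = 190 and Qs = 6·32 - 51 = 141.
Quantity traded falls to 141. At Q = 141 the demand price is 222 - 141 = 81 and the supply price is (51 + 141)/6 = 32.
Deadweight loss = ½ · (81 - 32) · (183 - 141) = ½ · 49 · 42 = 1029.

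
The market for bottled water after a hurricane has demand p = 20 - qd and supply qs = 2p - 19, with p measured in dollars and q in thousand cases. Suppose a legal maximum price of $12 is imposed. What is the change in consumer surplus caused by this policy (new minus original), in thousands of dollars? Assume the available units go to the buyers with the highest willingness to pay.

3

Rearranging demand gives qd = 20 - p. Equilibrium: 20 - p = 2p - 19, so 39 = 3p and p* = 13, q* = 7.
The ceiling of 12 is below the equilibrium price 13, so it binds.
At p = 12: qd = 20 - 12 = 8 and qs = 2·12 - 19 = 5.
Consumer surplus without the control is ½ · (20 - 13) · 7 = 24.5.
With the ceiling, 5 units are sold at 12 (assume they go to the highest-value buyers). The demand price at q = 5 is 15, so CS = ½ · [(20 - 12) + (15 - 12)] · 5 = 27.5.
Change in consumer surplus = 27.5 - 24.5 = 3.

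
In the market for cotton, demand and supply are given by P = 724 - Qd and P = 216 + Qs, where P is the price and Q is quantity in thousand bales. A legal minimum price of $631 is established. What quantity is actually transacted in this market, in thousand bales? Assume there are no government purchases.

93

Rearranging demand gives Qd = 724 - P; rearranging supply gives Qs = P - 216. Equilibrium: 724 - P = P - 216, so 940 = 2P and P* = 470, Q* = 254.
Since 631 > 470, the floor is binding.
At P = 631: Qd = 724 - 631 = 93 and Qs = 631 - 216 = 415.
The quantity actually transacted is the short side, demand: 93.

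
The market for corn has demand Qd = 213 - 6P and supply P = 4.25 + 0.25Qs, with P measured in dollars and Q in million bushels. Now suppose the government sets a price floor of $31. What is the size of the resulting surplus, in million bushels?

80

Rearranging supply gives Qs = 4P - 17. Without the control the market clears where 213 - 6P = 4P - 17, i.e. P* = 23 and Q* = 75.
Because the floor (31) lies above the market-clearing price, it is binding.
At P = 31: Qd = 213 - 6·31 = 27 and Qs = 4·31 - 17 = 107.
Surplus = Qs - Qd = 107 - 27 = 80.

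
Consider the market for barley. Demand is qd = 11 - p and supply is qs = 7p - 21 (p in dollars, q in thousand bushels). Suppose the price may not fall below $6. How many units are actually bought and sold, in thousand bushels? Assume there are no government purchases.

Setting quantity demanded equal to quantity supplied, 11 - p = 7p - 21, gives p* = 4 and q* = 7.
The floor of 6 is above the equilibrium price 4, so it binds.
At p = 6: qd = 11 - 6 = 5 and qs = 7·6 - 21 = 21.
The quantity actually transacted is the short side, demand: 5.

5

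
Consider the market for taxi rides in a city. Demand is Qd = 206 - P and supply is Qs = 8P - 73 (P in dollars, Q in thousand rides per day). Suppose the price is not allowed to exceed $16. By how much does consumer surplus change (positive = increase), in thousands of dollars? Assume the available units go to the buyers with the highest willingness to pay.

-6375

Equilibrium: 206 - P = 8P - 73, so 279 = 9P and P* = 31, Q* = 175.
Because the ceiling (16) lies below the market-clearing price, it is binding.
At P = 16: Qd = 206 - 16 = 190 and Qs = 8·16 - 73 = 55.
Consumer surplus without the control is ½ · (206 - 31) · 175 = 15312.5.
With the ceiling, 55 units are sold at 16 (assume they go to the highest-value buyers). The demand price at Q = 55 is 151, so CS = ½ · [(206 - 16) + (151 - 16)] · 55 = 8937.5.
Change in consumer surplus = 8937.5 - 15312.5 = -6375.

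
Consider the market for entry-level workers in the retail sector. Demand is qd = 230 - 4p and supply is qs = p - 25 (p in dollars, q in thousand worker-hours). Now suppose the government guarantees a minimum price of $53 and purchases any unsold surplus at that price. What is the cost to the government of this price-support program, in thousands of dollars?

530

Without the control the market clears where 230 - 4p = p - 25, i.e. p* = 51 and q* = 26.
The floor of 53 is above the equilibrium price 51, so it binds.
At p = 53: qd = 230 - 4·53 = 18 and qs = 53 - 25 = 28.
Surplus = qs - qd = 10.
Government expenditure = surplus × support price = 10 × 53 = 530.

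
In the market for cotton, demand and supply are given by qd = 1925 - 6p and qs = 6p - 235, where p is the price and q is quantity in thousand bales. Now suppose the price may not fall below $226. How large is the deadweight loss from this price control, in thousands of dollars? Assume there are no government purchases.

12696

In a free market, 1925 - 6p = 6p - 235 gives the equilibrium p* = 180, q* = 845.
Because the floor (226) lies above the market-clearing price, it is binding.
At p = 226: qd = 1925 - 6·226 = 569 and qs = 6·226 - 235 = 1121.
Quantity traded falls to 569. At q = 569 the demand price is (1925 - 569)/6 = 226 and the supply price is (235 + 569)/6 = 134.
Deadweight loss = ½ · (226 - 134) · (845 - 569) = ½ · 92 · 276 = 12696.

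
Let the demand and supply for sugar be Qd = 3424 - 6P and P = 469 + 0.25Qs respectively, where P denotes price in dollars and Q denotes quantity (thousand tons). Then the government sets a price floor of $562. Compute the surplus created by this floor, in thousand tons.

320

Rearranging supply gives Qs = 4P - 1876. Setting quantity demanded equal to quantity supplied, 3424 - 6P = 4P - 1876, gives P* = 530 and Q* = 244.
Because the floor (562) lies above the market-clearing price, it is binding.
At P = 562: Qd = 3424 - 6·562 = 52 and Qs = 4·562 - 1876 = 372.
Surplus = Qs - Qd = 372 - 52 = 320.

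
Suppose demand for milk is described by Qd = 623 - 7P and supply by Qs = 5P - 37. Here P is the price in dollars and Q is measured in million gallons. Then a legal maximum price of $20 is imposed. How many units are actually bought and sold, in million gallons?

63

In a free market, 623 - 7P = 5P - 37 gives the equilibrium P* = 55, Q* = 238.
Since 20 < 55, the ceiling is binding.
At P = 20: Qd = 623 - 7·20 = 483 and Qs = 5·20 - 37 = 63.
The quantity actually transacted is the short side, supply: 63.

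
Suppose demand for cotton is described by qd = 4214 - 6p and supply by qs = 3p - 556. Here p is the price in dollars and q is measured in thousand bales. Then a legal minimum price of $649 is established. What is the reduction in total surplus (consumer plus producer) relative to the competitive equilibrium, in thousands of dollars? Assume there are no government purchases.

In a free market, 4214 - 6p = 3p - 556 gives the equilibrium p* = 530, q* = 1034.
Because the floor (649) lies above the market-clearing price, it is binding.
At p = 649: qd = 4214 - 6·649 = 320 and qs = 3·649 - 556 = 1391.
Quantity traded falls to 320. At q = 320 the demand price is (4214 - 320)/6 = 649 and the supply price is (556 + 320)/3 = 292.
Deadweight loss = ½ · (649 - 292) · (1034 - 320) = ½ · 357 · 714 = 127449.

127449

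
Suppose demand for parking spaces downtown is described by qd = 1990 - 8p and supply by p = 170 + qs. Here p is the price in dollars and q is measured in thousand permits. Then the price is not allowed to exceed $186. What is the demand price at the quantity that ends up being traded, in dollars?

246.75

Rearranging supply gives qs = p - 170. Equilibrium: 1990 - 8p = p - 170, so 2160 = 9p and p* = 240, q* = 70.
Since 186 < 240, the ceiling is binding.
At p = 186: qd = 1990 - 8·186 = 502 and qs = 186 - 170 = 16.
Only 16 units reach the market. On the demand curve, the marginal buyer's willingness to pay at q = 16 is (1990 - 16)/8 = 246.75.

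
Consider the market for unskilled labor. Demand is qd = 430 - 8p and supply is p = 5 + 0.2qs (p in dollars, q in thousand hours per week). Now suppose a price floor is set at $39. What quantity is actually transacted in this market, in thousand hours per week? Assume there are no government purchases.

Rearranging supply gives qs = 5p - 25. Setting quantity demanded equal to quantity supplied, 430 - 8p = 5p - 25, gives p* = 35 and q* = 150.
The floor of 39 is above the equilibrium price 35, so it binds.
At p = 39: qd = 430 - 8·39 = 118 and qs = 5·39 - 25 = 170.
The quantity actually transacted is the short side, demand: 118.

118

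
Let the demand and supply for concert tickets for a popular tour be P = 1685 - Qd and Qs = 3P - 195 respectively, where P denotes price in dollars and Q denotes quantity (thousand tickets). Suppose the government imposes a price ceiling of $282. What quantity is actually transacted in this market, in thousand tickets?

651

Rearranging demand gives Qd = 1685 - P. Setting quantity demanded equal to quantity supplied, 1685 - P = 3P - 195, gives P* = 470 and Q* = 1215.
Since 282 < 470, the ceiling is binding.
At P = 282: Qd = 1685 - 282 = 1403 and Qs = 3·282 - 195 = 651.
The quantity actually transacted is the short side, supply: 651.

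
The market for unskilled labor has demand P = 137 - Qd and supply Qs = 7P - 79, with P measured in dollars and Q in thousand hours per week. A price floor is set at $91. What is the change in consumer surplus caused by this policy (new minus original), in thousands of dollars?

Rearranging demand gives Qd = 137 - P. In a free market, 137 - P = 7P - 79 gives the equilibrium P* = 27, Q* = 110.
The floor of 91 is above the equilibrium price 27, so it binds.
At P = 91: Qd = 137 - 91 = 46 and Qs = 7·91 - 79 = 558.
Consumer surplus without the control is ½ · (137 - 27) · 110 = 6050.
With the floor, consumers buy 46 units at 91, so CS = ½ · (137 - 91) · 46 = 1058.
Change in consumer surplus = 1058 - 6050 = -4992.

-4992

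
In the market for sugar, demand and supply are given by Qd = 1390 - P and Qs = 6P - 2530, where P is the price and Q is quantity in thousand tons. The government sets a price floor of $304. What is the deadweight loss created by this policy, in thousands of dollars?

In a free market, 1390 - P = 6P - 2530 gives the equilibrium P* = 560, Q* = 830.
The floor of 304 is below the equilibrium price 560, so it is not binding; the market clears at P* = 560, Q* = 830.
Since the control does not bind, no trades are prevented and deadweight loss is zero.

0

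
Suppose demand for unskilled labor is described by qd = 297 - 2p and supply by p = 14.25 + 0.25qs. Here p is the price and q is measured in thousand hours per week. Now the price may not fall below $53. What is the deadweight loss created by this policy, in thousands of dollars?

0

Rearranging supply gives qs = 4p - 57. Without the control the market clears where 297 - 2p = 4p - 57, i.e. p* = 59 and q* = 179.
The floor of 53 is below the equilibrium price 59, so it is not binding; the market clears at p* = 59, q* = 179.
Since the control does not bind, no trades are prevented and deadweight loss is zero.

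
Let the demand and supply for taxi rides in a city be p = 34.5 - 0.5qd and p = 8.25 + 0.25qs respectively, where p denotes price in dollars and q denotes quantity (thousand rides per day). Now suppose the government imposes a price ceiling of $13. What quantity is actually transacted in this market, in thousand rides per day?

19

Rearranging demand gives qd = 69 - 2p; rearranging supply gives qs = 4p - 33. In a free market, 69 - 2p = 4p - 33 gives the equilibrium p* = 17, q* = 35.
The ceiling of 13 is below the equilibrium price 17, so it binds.
At p = 13: qd = 69 - 2·13 = 43 and qs = 4·13 - 33 = 19.
The quantity actually transacted is the short side, supply: 19.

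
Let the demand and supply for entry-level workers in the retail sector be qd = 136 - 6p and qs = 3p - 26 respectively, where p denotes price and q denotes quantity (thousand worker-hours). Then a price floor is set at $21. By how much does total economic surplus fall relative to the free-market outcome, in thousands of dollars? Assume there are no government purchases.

Without the control the market clears where 136 - 6p = 3p - 26, i.e. p* = 18 and q* = 28.
The floor of 21 is above the equilibrium price 18, so it binds.
At p = 21: qd = 136 - 6·21 = 10 and qs = 3·21 - 26 = 37.
Quantity traded falls to 10. At q = 10 the demand price is (136 - 10)/6 = 21 and the supply price is (26 + 10)/3 = 12.
Deadweight loss = ½ · (21 - 12) · (28 - 10) = ½ · 9 · 18 = 81.

81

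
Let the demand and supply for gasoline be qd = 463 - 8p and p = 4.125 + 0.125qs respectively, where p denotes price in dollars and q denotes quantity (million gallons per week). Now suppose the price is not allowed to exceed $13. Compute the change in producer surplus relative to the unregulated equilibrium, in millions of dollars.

Rearranging supply gives qs = 8p - 33. In a free market, 463 - 8p = 8p - 33 gives the equilibrium p* = 31, q* = 215.
Since 13 < 31, the ceiling is binding.
At p = 13: qd = 463 - 8·13 = 359 and qs = 8·13 - 33 = 71.
Producer surplus without the control is ½ · (31 - 4.125) · 215 = 2889.0625.
With the ceiling, producers sell 71 units at 13, so PS = ½ · (13 - 4.125) · 71 = 315.0625.
Change in producer surplus = 315.0625 - 2889.0625 = -2574.

-2574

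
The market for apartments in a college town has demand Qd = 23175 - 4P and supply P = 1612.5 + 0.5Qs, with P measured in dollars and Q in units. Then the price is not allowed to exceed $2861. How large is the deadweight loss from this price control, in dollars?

Rearranging supply gives Qs = 2P - 3225. In a free market, 23175 - 4P = 2P - 3225 gives the equilibrium P* = 4400, Q* = 5575.
Because the ceiling (2861) lies below the market-clearing price, it is binding.
At P = 2861: Qd = 23175 - 4·2861 = 11731 and Qs = 2·2861 - 3225 = 2497.
Quantity traded falls to 2497. At Q = 2497 the demand price is (23175 - 2497)/4 = 5169.5 and the supply price is (3225 + 2497)/2 = 2861.
Deadweight loss = ½ · (5169.5 - 2861) · (5575 - 2497) = ½ · 2308.5 · 3078 = 3552781.5.

3552781.5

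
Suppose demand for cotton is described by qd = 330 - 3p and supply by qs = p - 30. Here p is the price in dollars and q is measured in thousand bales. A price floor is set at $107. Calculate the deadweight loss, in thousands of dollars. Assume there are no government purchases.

1734

In a free market, 330 - 3p = p - 30 gives the equilibrium p* = 90, q* = 60.
The floor of 107 is above the equilibrium price 90, so it binds.
At p = 107: qd = 330 - 3·107 = 9 and qs = 107 - 30 = 77.
Quantity traded falls to 9. At q = 9 the demand price is (330 - 9)/3 = 107 and the supply price is 30 + 9 = 39.
Deadweight loss = ½ · (107 - 39) · (60 - 9) = ½ · 68 · 51 = 1734.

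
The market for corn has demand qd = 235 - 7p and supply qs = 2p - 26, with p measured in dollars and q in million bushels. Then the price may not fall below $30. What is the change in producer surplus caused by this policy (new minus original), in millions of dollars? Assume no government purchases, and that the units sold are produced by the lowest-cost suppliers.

Setting quantity demanded equal to quantity supplied, 235 - 7p = 2p - 26, gives p* = 29 and q* = 32.
The floor of 30 is above the equilibrium price 29, so it binds.
At p = 30: qd = 235 - 7·30 = 25 and qs = 2·30 - 26 = 34.
Producer surplus without the control is ½ · (29 - 13) · 32 = 256.
With the floor, 25 units are sold at 30. The supply price at q = 25 is 25.5, so PS = ½ · [(30 - 13) + (30 - 25.5)] · 25 = 268.75.
Change in producer surplus = 268.75 - 256 = 12.75.

12.75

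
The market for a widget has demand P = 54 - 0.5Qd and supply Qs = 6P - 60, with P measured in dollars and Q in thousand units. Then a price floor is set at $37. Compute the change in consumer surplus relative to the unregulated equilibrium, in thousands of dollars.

-800

Rearranging demand gives Qd = 108 - 2P. Without the control the market clears where 108 - 2P = 6P - 60, i.e. P* = 21 and Q* = 66.
Because the floor (37) lies above the market-clearing price, it is binding.
At P = 37: Qd = 108 - 2·37 = 34 and Qs = 6·37 - 60 = 162.
Consumer surplus without the control is ½ · (54 - 21) · 66 = 1089.
With the floor, consumers buy 34 units at 37, so CS = ½ · (54 - 37) · 34 = 289.
Change in consumer surplus = 289 - 1089 = -800.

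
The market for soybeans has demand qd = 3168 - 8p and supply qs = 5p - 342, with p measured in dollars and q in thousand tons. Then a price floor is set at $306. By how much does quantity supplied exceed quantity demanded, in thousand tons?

Equilibrium: 3168 - 8p = 5p - 342, so 3510 = 13p and p* = 270, q* = 1008.
Because the floor (306) lies above the market-clearing price, it is binding.
At p = 306: qd = 3168 - 8·306 = 720 and qs = 5·306 - 342 = 1188.
Surplus = qs - qd = 1188 - 720 = 468.

468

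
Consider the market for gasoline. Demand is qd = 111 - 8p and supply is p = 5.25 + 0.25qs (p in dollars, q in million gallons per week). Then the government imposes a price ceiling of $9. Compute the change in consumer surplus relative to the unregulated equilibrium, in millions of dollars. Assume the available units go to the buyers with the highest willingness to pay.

Rearranging supply gives qs = 4p - 21. Equilibrium: 111 - 8p = 4p - 21, so 132 = 12p and p* = 11, q* = 23.
The ceiling of 9 is below the equilibrium price 11, so it binds.
At p = 9: qd = 111 - 8·9 = 39 and qs = 4·9 - 21 = 15.
Consumer surplus without the control is ½ · (13.875 - 11) · 23 = 33.0625.
With the ceiling, 15 units are sold at 9 (assume they go to the highest-value buyers). The demand price at q = 15 is 12, so CS = ½ · [(13.875 - 9) + (12 - 9)] · 15 = 59.0625.
Change in consumer surplus = 59.0625 - 33.0625 = 26.

26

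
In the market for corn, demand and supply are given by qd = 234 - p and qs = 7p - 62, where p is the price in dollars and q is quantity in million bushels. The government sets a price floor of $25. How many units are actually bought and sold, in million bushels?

197

Equilibrium: 234 - p = 7p - 62, so 296 = 8p and p* = 37, q* = 197.
Since 25 is below p* = 37, the floor does not bind and the free-market outcome prevails.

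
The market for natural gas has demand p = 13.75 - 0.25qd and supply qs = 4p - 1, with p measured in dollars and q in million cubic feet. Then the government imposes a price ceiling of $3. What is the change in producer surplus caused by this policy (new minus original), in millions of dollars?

-76

Rearranging demand gives qd = 55 - 4p. Setting quantity demanded equal to quantity supplied, 55 - 4p = 4p - 1, gives p* = 7 and q* = 27.
The ceiling of 3 is below the equilibrium price 7, so it binds.
At p = 3: qd = 55 - 4·3 = 43 and qs = 4·3 - 1 = 11.
Producer surplus without the control is ½ · (7 - 0.25) · 27 = 91.125.
With the ceiling, producers sell 11 units at 3, so PS = ½ · (3 - 0.25) · 11 = 15.125.
Change in producer surplus = 15.125 - 91.125 = -76.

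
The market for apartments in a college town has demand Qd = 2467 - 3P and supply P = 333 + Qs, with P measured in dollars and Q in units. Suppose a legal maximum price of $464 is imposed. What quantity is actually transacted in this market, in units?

131

Rearranging supply gives Qs = P - 333. Setting quantity demanded equal to quantity supplied, 2467 - 3P = P - 333, gives P* = 700 and Q* = 367.
Since 464 < 700, the ceiling is binding.
At P = 464: Qd = 2467 - 3·464 = 1075 and Qs = 464 - 333 = 131.
The quantity actually transacted is the short side, supply: 131.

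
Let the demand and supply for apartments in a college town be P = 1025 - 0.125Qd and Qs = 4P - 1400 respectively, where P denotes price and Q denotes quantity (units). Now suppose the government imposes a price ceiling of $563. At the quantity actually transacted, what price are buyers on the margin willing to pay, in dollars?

Rearranging demand gives Qd = 8200 - 8P. Without the control the market clears where 8200 - 8P = 4P - 1400, i.e. P* = 800 and Q* = 1800.
The ceiling of 563 is below the equilibrium price 800, so it binds.
At P = 563: Qd = 8200 - 8·563 = 3696 and Qs = 4·563 - 1400 = 852.
Only 852 units reach the market. On the demand curve, the marginal buyer's willingness to pay at Q = 852 is (8200 - 852)/8 = 918.5.

918.5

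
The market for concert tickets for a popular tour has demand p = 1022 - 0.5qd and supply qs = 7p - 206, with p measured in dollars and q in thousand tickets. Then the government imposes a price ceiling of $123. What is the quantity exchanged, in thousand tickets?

655

Rearranging demand gives qd = 2044 - 2p. Without the control the market clears where 2044 - 2p = 7p - 206, i.e. p* = 250 and q* = 1544.
The ceiling of 123 is below the equilibrium price 250, so it binds.
At p = 123: qd = 2044 - 2·123 = 1798 and qs = 7·123 - 206 = 655.
The quantity actually transacted is the short side, supply: 655.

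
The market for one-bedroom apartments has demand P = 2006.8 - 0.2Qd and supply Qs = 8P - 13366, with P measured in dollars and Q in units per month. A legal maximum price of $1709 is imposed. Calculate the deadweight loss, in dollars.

Rearranging demand gives Qd = 10034 - 5P. Setting quantity demanded equal to quantity supplied, 10034 - 5P = 8P - 13366, gives P* = 1800 and Q* = 1034.
Since 1709 < 1800, the ceiling is binding.
At P = 1709: Qd = 10034 - 5·1709 = 1489 and Qs = 8·1709 - 13366 = 306.
Quantity traded falls to 306. At Q = 306 the demand price is (10034 - 306)/5 = 1945.6 and the supply price is (13366 + 306)/8 = 1709.
Deadweight loss = ½ · (1945.6 - 1709) · (1034 - 306) = ½ · 236.6 · 728 = 86122.4.

86122.4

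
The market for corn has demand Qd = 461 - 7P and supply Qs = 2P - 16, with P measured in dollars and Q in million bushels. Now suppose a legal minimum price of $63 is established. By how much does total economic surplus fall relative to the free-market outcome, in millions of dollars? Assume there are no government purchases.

1575

In a free market, 461 - 7P = 2P - 16 gives the equilibrium P* = 53, Q* = 90.
The floor of 63 is above the equilibrium price 53, so it binds.
At P = 63: Qd = 461 - 7·63 = 20 and Qs = 2·63 - 16 = 110.
Quantity traded falls to 20. At Q = 20 the demand price is (461 - 20)/7 = 63 and the supply price is (16 + 20)/2 = 18.
Deadweight loss = ½ · (63 - 18) · (90 - 20) = ½ · 45 · 70 = 1575.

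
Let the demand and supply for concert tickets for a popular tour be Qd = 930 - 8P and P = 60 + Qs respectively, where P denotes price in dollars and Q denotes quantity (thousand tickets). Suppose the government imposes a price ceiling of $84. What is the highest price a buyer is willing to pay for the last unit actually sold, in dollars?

113.25

Rearranging supply gives Qs = P - 60. Setting quantity demanded equal to quantity supplied, 930 - 8P = P - 60, gives P* = 110 and Q* = 50.
Because the ceiling (84) lies below the market-clearing price, it is binding.
At P = 84: Qd = 930 - 8·84 = 258 and Qs = 84 - 60 = 24.
Only 24 units reach the market. On the demand curve, the marginal buyer's willingness to pay at Q = 24 is (930 - 24)/8 = 113.25.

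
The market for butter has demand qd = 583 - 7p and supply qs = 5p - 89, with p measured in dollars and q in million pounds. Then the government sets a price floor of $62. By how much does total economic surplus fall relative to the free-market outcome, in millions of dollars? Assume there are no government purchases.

In a free market, 583 - 7p = 5p - 89 gives the equilibrium p* = 56, q* = 191.
The floor of 62 is above the equilibrium price 56, so it binds.
At p = 62: qd = 583 - 7·62 = 149 and qs = 5·62 - 89 = 221.
Quantity traded falls to 149. At q = 149 the demand price is (583 - 149)/7 = 62 and the supply price is (89 + 149)/5 = 47.6.
Deadweight loss = ½ · (62 - 47.6) · (191 - 149) = ½ · 14.4 · 42 = 302.4.

302.4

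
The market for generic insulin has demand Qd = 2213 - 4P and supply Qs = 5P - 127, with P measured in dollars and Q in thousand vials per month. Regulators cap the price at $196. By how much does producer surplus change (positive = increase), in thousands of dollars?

-64832

Setting quantity demanded equal to quantity supplied, 2213 - 4P = 5P - 127, gives P* = 260 and Q* = 1173.
Since 196 < 260, the ceiling is binding.
At P = 196: Qd = 2213 - 4·196 = 1429 and Qs = 5·196 - 127 = 853.
Producer surplus without the control is ½ · (260 - 25.4) · 1173 = 137592.9.
With the ceiling, producers sell 853 units at 196, so PS = ½ · (196 - 25.4) · 853 = 72760.9.
Change in producer surplus = 72760.9 - 137592.9 = -64832.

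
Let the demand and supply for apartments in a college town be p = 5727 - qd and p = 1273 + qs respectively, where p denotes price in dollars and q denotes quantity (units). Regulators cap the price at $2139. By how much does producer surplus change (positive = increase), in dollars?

-2104786.5

Rearranging demand gives qd = 5727 - p; rearranging supply gives qs = p - 1273. Equilibrium: 5727 - p = p - 1273, so 7000 = 2p and p* = 3500, q* = 2227.
Because the ceiling (2139) lies below the market-clearing price, it is binding.
At p = 2139: qd = 5727 - 2139 = 3588 and qs = 2139 - 1273 = 866.
Producer surplus without the control is ½ · (3500 - 1273) · 2227 = 2479764.5.
With the ceiling, producers sell 866 units at 2139, so PS = ½ · (2139 - 1273) · 866 = 374978.
Change in producer surplus = 374978 - 2479764.5 = -2104786.5.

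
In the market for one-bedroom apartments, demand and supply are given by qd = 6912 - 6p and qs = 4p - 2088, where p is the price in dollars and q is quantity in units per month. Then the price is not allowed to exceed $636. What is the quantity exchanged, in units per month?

456

Without the control the market clears where 6912 - 6p = 4p - 2088, i.e. p* = 900 and q* = 1512.
Since 636 < 900, the ceiling is binding.
At p = 636: qd = 6912 - 6·636 = 3096 and qs = 4·636 - 2088 = 456.
The quantity actually transacted is the short side, supply: 456.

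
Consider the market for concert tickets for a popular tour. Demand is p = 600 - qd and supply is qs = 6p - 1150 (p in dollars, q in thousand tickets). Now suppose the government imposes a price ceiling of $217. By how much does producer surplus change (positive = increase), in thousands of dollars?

-8283

Rearranging demand gives qd = 600 - p. Without the control the market clears where 600 - p = 6p - 1150, i.e. p* = 250 and q* = 350.
Because the ceiling (217) lies below the market-clearing price, it is binding.
At p = 217: qd = 600 - 217 = 383 and qs = 6·217 - 1150 = 152.
Producer surplus without the control is ½ · (250 - 575/3) · 350 = 30625/3.
With the ceiling, producers sell 152 units at 217, so PS = ½ · (217 - 575/3) · 152 = 5776/3.
Change in producer surplus = 5776/3 - 30625/3 = -8283.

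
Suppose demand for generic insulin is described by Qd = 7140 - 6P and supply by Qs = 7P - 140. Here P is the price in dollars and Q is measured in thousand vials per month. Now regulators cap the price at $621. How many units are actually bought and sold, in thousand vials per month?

3780

In a free market, 7140 - 6P = 7P - 140 gives the equilibrium P* = 560, Q* = 3780.
The ceiling of 621 is above the equilibrium price 560, so it is not binding; the market clears at P* = 560, Q* = 3780.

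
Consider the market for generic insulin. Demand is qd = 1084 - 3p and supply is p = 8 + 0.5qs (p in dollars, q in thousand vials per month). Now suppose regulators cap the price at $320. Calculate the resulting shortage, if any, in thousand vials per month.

Rearranging supply gives qs = 2p - 16. Setting quantity demanded equal to quantity supplied, 1084 - 3p = 2p - 16, gives p* = 220 and q* = 424.
The ceiling of 320 is above the equilibrium price 220, so it is not binding; the market clears at p* = 220, q* = 424.
Since the control does not bind, there is no shortage.

0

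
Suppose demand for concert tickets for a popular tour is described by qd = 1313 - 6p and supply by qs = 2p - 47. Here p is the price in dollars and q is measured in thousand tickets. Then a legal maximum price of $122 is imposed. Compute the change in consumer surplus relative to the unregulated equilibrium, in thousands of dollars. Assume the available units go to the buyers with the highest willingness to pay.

Setting quantity demanded equal to quantity supplied, 1313 - 6p = 2p - 47, gives p* = 170 and q* = 293.
Because the ceiling (122) lies below the market-clearing price, it is binding.
At p = 122: qd = 1313 - 6·122 = 581 and qs = 2·122 - 47 = 197.
Consumer surplus without the control is ½ · (1313/6 - 170) · 293 = 85849/12.
With the ceiling, 197 units are sold at 122 (assume they go to the highest-value buyers). The demand price at q = 197 is 186, so CS = ½ · [(1313/6 - 122) + (186 - 122)] · 197 = 190105/12.
Change in consumer surplus = 190105/12 - 85849/12 = 8688.

8688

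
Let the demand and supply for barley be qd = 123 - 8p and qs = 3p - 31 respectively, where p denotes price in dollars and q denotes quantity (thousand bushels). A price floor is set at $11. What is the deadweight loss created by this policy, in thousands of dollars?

Equilibrium: 123 - 8p = 3p - 31, so 154 = 11p and p* = 14, q* = 11.
The floor of 11 is below the equilibrium price 14, so it is not binding; the market clears at p* = 14, q* = 11.
Since the control does not bind, no trades are prevented and deadweight loss is zero.

0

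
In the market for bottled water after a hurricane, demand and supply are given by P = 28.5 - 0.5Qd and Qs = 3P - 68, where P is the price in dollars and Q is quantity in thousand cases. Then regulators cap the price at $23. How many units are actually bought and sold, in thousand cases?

Rearranging demand gives Qd = 57 - 2P. Setting quantity demanded equal to quantity supplied, 57 - 2P = 3P - 68, gives P* = 25 and Q* = 7.
The ceiling of 23 is below the equilibrium price 25, so it binds.
At P = 23: Qd = 57 - 2·23 = 11 and Qs = 3·23 - 68 = 1.
The quantity actually transacted is the short side, supply: 1.

1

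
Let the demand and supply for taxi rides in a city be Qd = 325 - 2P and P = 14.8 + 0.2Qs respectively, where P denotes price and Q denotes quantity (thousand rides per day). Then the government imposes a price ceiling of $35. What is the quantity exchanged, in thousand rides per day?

101

Rearranging supply gives Qs = 5P - 74. Without the control the market clears where 325 - 2P = 5P - 74, i.e. P* = 57 and Q* = 211.
Since 35 < 57, the ceiling is binding.
At P = 35: Qd = 325 - 2·35 = 255 and Qs = 5·35 - 74 = 101.
The quantity actually transacted is the short side, supply: 101.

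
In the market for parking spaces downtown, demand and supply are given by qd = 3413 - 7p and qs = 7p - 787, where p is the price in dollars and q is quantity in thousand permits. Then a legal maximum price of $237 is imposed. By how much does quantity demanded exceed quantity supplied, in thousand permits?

882

Setting quantity demanded equal to quantity supplied, 3413 - 7p = 7p - 787, gives p* = 300 and q* = 1313.
Because the ceiling (237) lies below the market-clearing price, it is binding.
At p = 237: qd = 3413 - 7·237 = 1754 and qs = 7·237 - 787 = 872.
Shortage = qd - qs = 1754 - 872 = 882.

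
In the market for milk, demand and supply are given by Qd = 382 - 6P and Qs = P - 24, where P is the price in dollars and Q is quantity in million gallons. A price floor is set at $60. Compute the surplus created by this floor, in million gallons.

14

In a free market, 382 - 6P = P - 24 gives the equilibrium P* = 58, Q* = 34.
The floor of 60 is above the equilibrium price 58, so it binds.
At P = 60: Qd = 382 - 6·60 = 22 and Qs = 60 - 24 = 36.
Surplus = Qs - Qd = 36 - 22 = 14.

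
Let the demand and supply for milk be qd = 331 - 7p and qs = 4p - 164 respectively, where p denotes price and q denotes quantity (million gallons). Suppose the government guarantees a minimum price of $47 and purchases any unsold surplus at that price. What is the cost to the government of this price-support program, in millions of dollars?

1034

Without the control the market clears where 331 - 7p = 4p - 164, i.e. p* = 45 and q* = 16.
Since 47 > 45, the floor is binding.
At p = 47: qd = 331 - 7·47 = 2 and qs = 4·47 - 164 = 24.
Surplus = qs - qd = 22.
Government expenditure = surplus × support price = 22 × 47 = 1034.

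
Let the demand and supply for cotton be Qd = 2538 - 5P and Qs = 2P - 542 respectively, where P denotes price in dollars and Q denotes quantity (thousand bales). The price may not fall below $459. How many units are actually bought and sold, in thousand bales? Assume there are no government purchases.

243

In a free market, 2538 - 5P = 2P - 542 gives the equilibrium P* = 440, Q* = 338.
Because the floor (459) lies above the market-clearing price, it is binding.
At P = 459: Qd = 2538 - 5·459 = 243 and Qs = 2·459 - 542 = 376.
The quantity actually transacted is the short side, demand: 243.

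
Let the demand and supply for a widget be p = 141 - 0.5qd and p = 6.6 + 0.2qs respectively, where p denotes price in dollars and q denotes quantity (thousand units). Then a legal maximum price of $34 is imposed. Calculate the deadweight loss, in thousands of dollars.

Rearranging demand gives qd = 282 - 2p; rearranging supply gives qs = 5p - 33. Equilibrium: 282 - 2p = 5p - 33, so 315 = 7p and p* = 45, q* = 192.
The ceiling of 34 is below the equilibrium price 45, so it binds.
At p = 34: qd = 282 - 2·34 = 214 and qs = 5·34 - 33 = 137.
Quantity traded falls to 137. At q = 137 the demand price is (282 - 137)/2 = 72.5 and the supply price is (33 + 137)/5 = 34.
Deadweight loss = ½ · (72.5 - 34) · (192 - 137) = ½ · 38.5 · 55 = 1058.75.

1058.75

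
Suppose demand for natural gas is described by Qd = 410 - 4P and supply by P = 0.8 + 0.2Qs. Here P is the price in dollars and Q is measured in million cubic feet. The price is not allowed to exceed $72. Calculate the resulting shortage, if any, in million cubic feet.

Rearranging supply gives Qs = 5P - 4. Without the control the market clears where 410 - 4P = 5P - 4, i.e. P* = 46 and Q* = 226.
The ceiling of 72 is above the equilibrium price 46, so it is not binding; the market clears at P* = 46, Q* = 226.
Since the control does not bind, there is no shortage.

0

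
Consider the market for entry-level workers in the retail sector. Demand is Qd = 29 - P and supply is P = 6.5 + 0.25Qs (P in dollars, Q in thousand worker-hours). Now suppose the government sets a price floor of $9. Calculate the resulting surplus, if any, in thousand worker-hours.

0

Rearranging supply gives Qs = 4P - 26. Setting quantity demanded equal to quantity supplied, 29 - P = 4P - 26, gives P* = 11 and Q* = 18.
The floor of 9 is below the equilibrium price 11, so it is not binding; the market clears at P* = 11, Q* = 18.
Since the control does not bind, there is no surplus.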